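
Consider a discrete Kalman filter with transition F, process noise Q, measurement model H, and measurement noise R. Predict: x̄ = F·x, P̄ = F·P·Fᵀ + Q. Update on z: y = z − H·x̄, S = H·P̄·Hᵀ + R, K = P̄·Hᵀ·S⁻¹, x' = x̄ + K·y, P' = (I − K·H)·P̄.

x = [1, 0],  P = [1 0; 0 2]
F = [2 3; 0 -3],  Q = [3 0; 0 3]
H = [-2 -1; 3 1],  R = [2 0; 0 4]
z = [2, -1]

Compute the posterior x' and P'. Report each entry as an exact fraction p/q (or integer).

x' = [-135/227, 6/227]
P' = [1406/681 -986/227; -986/227 2334/227]

x̄ = F·x = [2, 0]
P̄ = F·P·Fᵀ + Q = [25 -18; -18 21]
y = z − H·x̄ = [6, -7]
S = H·P̄·Hᵀ + R = [51 -81; -81 142]
K = P̄·Hᵀ·S⁻¹ = [73/681 105/227; -181/227 -156/227]
x' = x̄ + K·y = [-135/227, 6/227]
P' = (I − K·H)·P̄ = [1406/681 -986/227; -986/227 2334/227]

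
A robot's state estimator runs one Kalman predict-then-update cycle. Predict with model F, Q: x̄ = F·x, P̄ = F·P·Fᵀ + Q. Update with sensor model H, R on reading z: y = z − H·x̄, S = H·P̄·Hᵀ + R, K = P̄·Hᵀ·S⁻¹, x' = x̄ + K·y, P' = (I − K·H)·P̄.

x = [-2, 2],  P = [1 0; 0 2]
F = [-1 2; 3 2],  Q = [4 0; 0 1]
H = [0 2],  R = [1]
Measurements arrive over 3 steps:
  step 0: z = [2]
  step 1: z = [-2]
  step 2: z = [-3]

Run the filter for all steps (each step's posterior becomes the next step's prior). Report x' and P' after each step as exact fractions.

step 0: x̄ = F·x = [6, -2]
step 0: P̄ = F·P·Fᵀ + Q = [13 5; 5 18]
step 0: y = z − H·x̄ = [6]
step 0: S = H·P̄·Hᵀ + R = [73]
step 0: K = P̄·Hᵀ·S⁻¹ = [10/73; 36/73]
step 0: x' = x̄ + K·y = [498/73, 70/73]
step 0: P' = (I − K·H)·P̄ = [849/73 5/73; 5/73 18/73]
step 1: x̄ = F·x = [-358/73, 1634/73]
step 1: P̄ = F·P·Fᵀ + Q = [1193/73 -2455/73; -2455/73 7846/73]
step 1: y = z − H·x̄ = [-3414/73]
step 1: S = H·P̄·Hᵀ + R = [31457/73]
step 1: K = P̄·Hᵀ·S⁻¹ = [-4910/31457; 15692/31457]
step 1: x' = x̄ + K·y = [75358/31457, -29750/31457]
step 1: P' = (I − K·H)·P̄ = [183837/31457 -2455/31457; -2455/31457 7846/31457]
step 2: x̄ = F·x = [-134858/31457, 166574/31457]
step 2: P̄ = F·P·Fᵀ + Q = [350869/31457 -529947/31457; -529947/31457 1687914/31457]
step 2: y = z − H·x̄ = [-427519/31457]
step 2: S = H·P̄·Hᵀ + R = [6783113/31457]
step 2: K = P̄·Hᵀ·S⁻¹ = [-1059894/6783113; 3375828/6783113]
step 2: x' = x̄ + K·y = [-14675024/6783113, -9960910/6783113]
step 2: P' = (I − K·H)·P̄ = [39946873/6783113 -529947/6783113; -529947/6783113 1687914/6783113]

step 0: x' = [498/73, 70/73], P' = [849/73 5/73; 5/73 18/73]
step 1: x' = [75358/31457, -29750/31457], P' = [183837/31457 -2455/31457; -2455/31457 7846/31457]
step 2: x' = [-14675024/6783113, -9960910/6783113], P' = [39946873/6783113 -529947/6783113; -529947/6783113 1687914/6783113]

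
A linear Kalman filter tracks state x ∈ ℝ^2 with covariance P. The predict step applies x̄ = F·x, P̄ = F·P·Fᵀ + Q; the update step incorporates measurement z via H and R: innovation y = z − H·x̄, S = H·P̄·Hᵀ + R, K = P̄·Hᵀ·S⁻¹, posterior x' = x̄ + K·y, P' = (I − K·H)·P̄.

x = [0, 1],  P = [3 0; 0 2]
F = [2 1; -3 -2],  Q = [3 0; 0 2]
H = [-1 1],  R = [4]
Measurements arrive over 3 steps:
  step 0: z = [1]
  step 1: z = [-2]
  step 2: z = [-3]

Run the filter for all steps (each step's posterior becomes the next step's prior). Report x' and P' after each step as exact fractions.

step 0: x' = [-9/17, 16/51], P' = [71/34 19/34; 19/34 293/102]
step 1: x' = [3359/5295, -1295/1059], P' = [21973/10590 1241/2118; 1241/2118 6233/2118]
step 2: x' = [748004/555635, -844841/555635], P' = [2305541/1111270 652541/1111270; 652541/1111270 3275181/1111270]

step 0: x̄ = F·x = [1, -2]
step 0: P̄ = F·P·Fᵀ + Q = [17 -22; -22 37]
step 0: y = z − H·x̄ = [4]
step 0: S = H·P̄·Hᵀ + R = [102]
step 0: K = P̄·Hᵀ·S⁻¹ = [-13/34; 59/102]
step 0: x' = x̄ + K·y = [-9/17, 16/51]
step 0: P' = (I − K·H)·P̄ = [71/34 19/34; 19/34 293/102]
step 1: x̄ = F·x = [-38/51, 49/51]
step 1: P̄ = F·P·Fᵀ + Q = [1679/102 -2263/102; -2263/102 3977/102]
step 1: y = z − H·x̄ = [-63/17]
step 1: S = H·P̄·Hᵀ + R = [1765/17]
step 1: K = P̄·Hᵀ·S⁻¹ = [-657/1765; 208/353]
step 1: x' = x̄ + K·y = [3359/5295, -1295/1059]
step 1: P' = (I − K·H)·P̄ = [21973/10590 1241/2118; 1241/2118 6233/2118]
step 2: x̄ = F·x = [81/1765, 2873/5295]
step 2: P̄ = F·P·Fᵀ + Q = [58549/3530 -79201/3530; -79201/3530 418057/10590]
step 2: y = z − H·x̄ = [-3703/1059]
step 2: S = H·P̄·Hᵀ + R = [111127/1059]
step 2: K = P̄·Hᵀ·S⁻¹ = [-41325/111127; 65566/111127]
step 2: x' = x̄ + K·y = [748004/555635, -844841/555635]
step 2: P' = (I − K·H)·P̄ = [2305541/1111270 652541/1111270; 652541/1111270 3275181/1111270]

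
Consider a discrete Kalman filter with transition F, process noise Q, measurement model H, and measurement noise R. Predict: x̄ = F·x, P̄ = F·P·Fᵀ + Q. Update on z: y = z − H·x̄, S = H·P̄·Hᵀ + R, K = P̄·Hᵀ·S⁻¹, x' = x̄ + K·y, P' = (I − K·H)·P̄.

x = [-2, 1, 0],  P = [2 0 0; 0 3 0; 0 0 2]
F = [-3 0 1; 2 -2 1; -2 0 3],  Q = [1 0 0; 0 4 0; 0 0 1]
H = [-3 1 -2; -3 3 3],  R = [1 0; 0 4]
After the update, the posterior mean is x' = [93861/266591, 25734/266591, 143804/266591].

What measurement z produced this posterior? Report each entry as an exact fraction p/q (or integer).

z = [-2, 1]

x̄ = F·x = [6, -6, 4]
P̄ = F·P·Fᵀ + Q = [21 -10 18; -10 26 -2; 18 -2 27]
S = H·P̄·Hᵀ + R = [608 177; 177 490]
K = P̄·Hᵀ·S⁻¹ = [-46507/266591 -4419/266591; 11346/266591 51396/266591; -57617/266591 32238/266591]
x' − x̄ = [-1505685/266591, 1625280/266591, -922560/266591] = K·y
y = (KᵀK)⁻¹·Kᵀ·(x' − x̄) = [30, 25]
z = y + H·x̄ = [30, 25] + [-32, -24] = [-2, 1]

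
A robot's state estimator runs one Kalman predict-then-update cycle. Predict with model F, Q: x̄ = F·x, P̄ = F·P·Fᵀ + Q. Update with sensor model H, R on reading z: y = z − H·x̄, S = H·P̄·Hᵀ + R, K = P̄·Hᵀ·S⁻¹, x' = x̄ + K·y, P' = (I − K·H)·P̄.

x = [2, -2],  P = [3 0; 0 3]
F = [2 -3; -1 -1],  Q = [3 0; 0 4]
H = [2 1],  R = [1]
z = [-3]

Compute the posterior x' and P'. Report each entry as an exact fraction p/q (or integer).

x' = [-91/191, -368/191]
P' = [453/191 -819/191; -819/191 1654/191]

x̄ = F·x = [10, 0]
P̄ = F·P·Fᵀ + Q = [42 3; 3 10]
y = z − H·x̄ = [-23]
S = H·P̄·Hᵀ + R = [191]
K = P̄·Hᵀ·S⁻¹ = [87/191; 16/191]
x' = x̄ + K·y = [-91/191, -368/191]
P' = (I − K·H)·P̄ = [453/191 -819/191; -819/191 1654/191]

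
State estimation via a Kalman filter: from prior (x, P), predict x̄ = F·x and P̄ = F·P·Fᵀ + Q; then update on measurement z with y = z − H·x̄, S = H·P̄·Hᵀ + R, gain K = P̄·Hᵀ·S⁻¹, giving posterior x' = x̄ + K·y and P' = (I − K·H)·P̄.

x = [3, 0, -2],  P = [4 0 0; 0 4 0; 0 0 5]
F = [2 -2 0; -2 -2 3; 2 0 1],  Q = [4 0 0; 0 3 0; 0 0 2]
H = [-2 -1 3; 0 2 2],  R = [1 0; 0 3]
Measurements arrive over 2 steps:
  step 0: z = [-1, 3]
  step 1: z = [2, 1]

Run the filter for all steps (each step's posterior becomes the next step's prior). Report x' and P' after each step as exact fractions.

step 0: x' = [17862/2191, -253409/92022, 193093/46011], P' = [10084/313 -35100/2191 35304/2191; -35100/2191 777313/92022 -365108/46011; 35304/2191 -365108/46011 375791/46011]
step 1: x' = [315167379/172708768, -20516171/19551936, 815679197/518126304], P' = [2421411881/259063152 -13174921/3258656 416342671/86354384; -13174921/3258656 42747397/19551936 -19711079/9775968; 416342671/86354384 -19711079/9775968 671817137/259063152]

step 0: x̄ = F·x = [6, -12, 4]
step 0: P̄ = F·P·Fᵀ + Q = [36 0 16; 0 80 -1; 16 -1 23]
step 0: y = z − H·x̄ = [-13, 19]
step 0: S = H·P̄·Hᵀ + R = [246 -90; -90 407]
step 0: K = P̄·Hᵀ·S⁻¹ = [-164/2191 136/2191; -19561/92022 5233/15337; 9713/46011 2374/15337]
step 0: x' = x̄ + K·y = [17862/2191, -253409/92022, 193093/46011]
step 0: P' = (I − K·H)·P̄ = [10084/313 -35100/2191 35304/2191; -35100/2191 777313/92022 -365108/46011; 35304/2191 -365108/46011 375791/46011]
step 1: x̄ = F·x = [1003613/46011, 82484/46011, 943297/46011]
step 1: P̄ = F·P·Fᵀ + Q = [13564862/46011 2264186/46011 11090776/46011; 2264186/46011 592058/46011 1842133/46011; 11090776/46011 1842133/46011 9362741/46011]
step 1: y = z − H·x̄ = [-216053/15337, -668517/15337]
step 1: S = H·P̄·Hᵀ + R = [1358940/15337 2980338/15337; 2980338/15337 18231431/15337]
step 1: K = P̄·Hᵀ·S⁻¹ = [-96667007/518126304 44804843/86354384; -2914819/19551936 369471/3258656; 79477957/518126304 33216343/86354384]
step 1: x' = x̄ + K·y = [315167379/172708768, -20516171/19551936, 815679197/518126304]
step 1: P' = (I − K·H)·P̄ = [2421411881/259063152 -13174921/3258656 416342671/86354384; -13174921/3258656 42747397/19551936 -19711079/9775968; 416342671/86354384 -19711079/9775968 671817137/259063152]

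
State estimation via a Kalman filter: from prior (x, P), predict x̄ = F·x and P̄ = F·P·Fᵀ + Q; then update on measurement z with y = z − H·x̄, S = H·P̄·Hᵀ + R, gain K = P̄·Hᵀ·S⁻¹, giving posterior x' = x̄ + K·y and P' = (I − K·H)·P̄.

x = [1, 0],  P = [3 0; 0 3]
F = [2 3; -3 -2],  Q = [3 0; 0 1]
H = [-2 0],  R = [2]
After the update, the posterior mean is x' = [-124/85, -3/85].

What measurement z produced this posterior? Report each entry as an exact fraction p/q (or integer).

z = [3]

x̄ = F·x = [2, -3]
P̄ = F·P·Fᵀ + Q = [42 -36; -36 40]
S = H·P̄·Hᵀ + R = [170]
K = P̄·Hᵀ·S⁻¹ = [-42/85; 36/85]
x' − x̄ = [-294/85, 252/85] = K·y
y = (KᵀK)⁻¹·Kᵀ·(x' − x̄) = [7]
z = y + H·x̄ = [7] + [-4] = [3]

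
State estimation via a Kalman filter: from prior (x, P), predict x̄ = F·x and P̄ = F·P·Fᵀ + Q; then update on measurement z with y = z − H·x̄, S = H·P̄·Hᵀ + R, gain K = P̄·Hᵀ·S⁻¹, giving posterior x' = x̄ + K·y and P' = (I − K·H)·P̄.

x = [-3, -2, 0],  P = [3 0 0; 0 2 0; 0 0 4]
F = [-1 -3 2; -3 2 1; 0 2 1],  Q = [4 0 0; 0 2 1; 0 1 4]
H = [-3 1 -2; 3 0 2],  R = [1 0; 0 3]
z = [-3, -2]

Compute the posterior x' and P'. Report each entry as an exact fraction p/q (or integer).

x' = [66861/15524, -64281/15524, -27656/3881]
P' = [82259/15524 2385/15524 -30159/3881; 2385/15524 56539/15524 4410/3881; -30159/3881 4410/3881 46923/3881]

x̄ = F·x = [9, 5, -4]
P̄ = F·P·Fᵀ + Q = [41 5 -4; 5 41 13; -4 13 16]
y = z − H·x̄ = [11, -21]
S = H·P̄·Hᵀ + R = [345 -344; -344 388]
K = P̄·Hᵀ·S⁻¹ = [-780/3881 1835/15524; 3526/3881 14145/15524; 1041/3881 1123/3881]
x' = x̄ + K·y = [66861/15524, -64281/15524, -27656/3881]
P' = (I − K·H)·P̄ = [82259/15524 2385/15524 -30159/3881; 2385/15524 56539/15524 4410/3881; -30159/3881 4410/3881 46923/3881]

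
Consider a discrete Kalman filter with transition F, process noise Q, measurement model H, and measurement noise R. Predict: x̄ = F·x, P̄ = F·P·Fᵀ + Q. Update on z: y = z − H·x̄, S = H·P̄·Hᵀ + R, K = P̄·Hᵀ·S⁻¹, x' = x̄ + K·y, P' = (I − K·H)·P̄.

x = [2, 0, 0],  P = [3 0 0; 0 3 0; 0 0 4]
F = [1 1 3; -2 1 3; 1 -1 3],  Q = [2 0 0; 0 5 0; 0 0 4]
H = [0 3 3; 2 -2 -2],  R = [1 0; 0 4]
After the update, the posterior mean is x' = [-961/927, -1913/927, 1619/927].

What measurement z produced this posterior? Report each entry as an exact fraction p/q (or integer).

z = [-1, -2]

x̄ = F·x = [2, -4, 2]
P̄ = F·P·Fᵀ + Q = [44 33 36; 33 56 27; 36 27 46]
S = H·P̄·Hᵀ + R = [1405 -522; -522 252]
K = P̄·Hᵀ·S⁻¹ = [362/1133 9451/20394; 293/2266 -5261/40788; 230/1133 2587/20394]
x' − x̄ = [-2815/927, 1795/927, -235/927] = K·y
y = (KᵀK)⁻¹·Kᵀ·(x' − x̄) = [5, -10]
z = y + H·x̄ = [5, -10] + [-6, 8] = [-1, -2]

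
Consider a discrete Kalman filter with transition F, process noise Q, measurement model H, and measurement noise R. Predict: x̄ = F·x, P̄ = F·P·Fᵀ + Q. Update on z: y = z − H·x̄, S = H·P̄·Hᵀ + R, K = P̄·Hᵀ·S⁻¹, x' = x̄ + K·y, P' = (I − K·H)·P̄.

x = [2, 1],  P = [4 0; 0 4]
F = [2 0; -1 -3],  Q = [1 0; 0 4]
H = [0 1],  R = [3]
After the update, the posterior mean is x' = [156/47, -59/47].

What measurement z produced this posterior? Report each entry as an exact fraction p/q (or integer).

x̄ = F·x = [4, -5]
P̄ = F·P·Fᵀ + Q = [17 -8; -8 44]
S = H·P̄·Hᵀ + R = [47]
K = P̄·Hᵀ·S⁻¹ = [-8/47; 44/47]
x' − x̄ = [-32/47, 176/47] = K·y
y = (KᵀK)⁻¹·Kᵀ·(x' − x̄) = [4]
z = y + H·x̄ = [4] + [-5] = [-1]

z = [-1]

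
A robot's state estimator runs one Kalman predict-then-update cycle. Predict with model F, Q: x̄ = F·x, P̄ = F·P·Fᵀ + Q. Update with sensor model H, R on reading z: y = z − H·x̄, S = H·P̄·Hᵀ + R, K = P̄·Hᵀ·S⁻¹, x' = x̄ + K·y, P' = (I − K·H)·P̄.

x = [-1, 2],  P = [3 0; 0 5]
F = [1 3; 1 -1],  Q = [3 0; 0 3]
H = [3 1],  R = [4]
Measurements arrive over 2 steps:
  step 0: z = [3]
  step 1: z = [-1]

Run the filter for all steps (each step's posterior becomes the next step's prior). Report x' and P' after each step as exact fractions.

step 0: x̄ = F·x = [5, -3]
step 0: P̄ = F·P·Fᵀ + Q = [51 -12; -12 11]
step 0: y = z − H·x̄ = [-9]
step 0: S = H·P̄·Hᵀ + R = [402]
step 0: K = P̄·Hᵀ·S⁻¹ = [47/134; -25/402]
step 0: x' = x̄ + K·y = [247/134, -327/134]
step 0: P' = (I − K·H)·P̄ = [207/134 -433/134; -433/134 3797/402]
step 1: x̄ = F·x = [-367/67, 287/67]
step 1: P̄ = F·P·Fᵀ + Q = [4701/67 -2228/67; -2228/67 4111/201]
step 1: y = z − H·x̄ = [747/67]
step 1: S = H·P̄·Hᵀ + R = [91738/201]
step 1: K = P̄·Hᵀ·S⁻¹ = [35625/91738; -15941/91738]
step 1: x' = x̄ + K·y = [-105313/91738, 215237/91738]
step 1: P' = (I − K·H)·P̄ = [122589/91738 -225267/91738; -225267/91738 612037/91738]

step 0: x' = [247/134, -327/134], P' = [207/134 -433/134; -433/134 3797/402]
step 1: x' = [-105313/91738, 215237/91738], P' = [122589/91738 -225267/91738; -225267/91738 612037/91738]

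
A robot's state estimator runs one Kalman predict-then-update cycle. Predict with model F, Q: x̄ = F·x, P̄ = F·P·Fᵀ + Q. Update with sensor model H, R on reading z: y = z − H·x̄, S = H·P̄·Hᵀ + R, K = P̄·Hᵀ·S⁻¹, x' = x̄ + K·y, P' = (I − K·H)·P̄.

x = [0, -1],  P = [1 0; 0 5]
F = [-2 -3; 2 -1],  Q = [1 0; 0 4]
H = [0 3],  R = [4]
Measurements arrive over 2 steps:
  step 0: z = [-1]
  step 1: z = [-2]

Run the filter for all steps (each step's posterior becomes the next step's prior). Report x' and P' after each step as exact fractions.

step 0: x' = [21/11, -35/121], P' = [41 4/11; 4/11 52/121]
step 1: x' = [39447/22790, -29809/45580], P' = [139671/11395 -4966/11395; -4966/11395 5051/11395]

step 0: x̄ = F·x = [3, 1]
step 0: P̄ = F·P·Fᵀ + Q = [50 11; 11 13]
step 0: y = z − H·x̄ = [-4]
step 0: S = H·P̄·Hᵀ + R = [121]
step 0: K = P̄·Hᵀ·S⁻¹ = [3/11; 39/121]
step 0: x' = x̄ + K·y = [21/11, -35/121]
step 0: P' = (I − K·H)·P̄ = [41 4/11; 4/11 52/121]
step 1: x̄ = F·x = [-357/121, 497/121]
step 1: P̄ = F·P·Fᵀ + Q = [20961/121 -19864/121; -19864/121 20204/121]
step 1: y = z − H·x̄ = [-1733/121]
step 1: S = H·P̄·Hᵀ + R = [182320/121]
step 1: K = P̄·Hᵀ·S⁻¹ = [-7449/22790; 15153/45580]
step 1: x' = x̄ + K·y = [39447/22790, -29809/45580]
step 1: P' = (I − K·H)·P̄ = [139671/11395 -4966/11395; -4966/11395 5051/11395]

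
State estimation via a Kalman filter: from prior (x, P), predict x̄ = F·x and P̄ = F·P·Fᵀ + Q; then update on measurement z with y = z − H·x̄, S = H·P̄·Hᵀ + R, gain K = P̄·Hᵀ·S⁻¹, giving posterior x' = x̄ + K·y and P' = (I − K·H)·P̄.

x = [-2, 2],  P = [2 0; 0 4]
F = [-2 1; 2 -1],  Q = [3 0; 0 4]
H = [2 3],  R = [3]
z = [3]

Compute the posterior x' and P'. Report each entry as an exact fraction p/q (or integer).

x' = [36/7, -18/7]
P' = [101/7 -68/7; -68/7 48/7]

x̄ = F·x = [6, -6]
P̄ = F·P·Fᵀ + Q = [15 -12; -12 16]
y = z − H·x̄ = [9]
S = H·P̄·Hᵀ + R = [63]
K = P̄·Hᵀ·S⁻¹ = [-2/21; 8/21]
x' = x̄ + K·y = [36/7, -18/7]
P' = (I − K·H)·P̄ = [101/7 -68/7; -68/7 48/7]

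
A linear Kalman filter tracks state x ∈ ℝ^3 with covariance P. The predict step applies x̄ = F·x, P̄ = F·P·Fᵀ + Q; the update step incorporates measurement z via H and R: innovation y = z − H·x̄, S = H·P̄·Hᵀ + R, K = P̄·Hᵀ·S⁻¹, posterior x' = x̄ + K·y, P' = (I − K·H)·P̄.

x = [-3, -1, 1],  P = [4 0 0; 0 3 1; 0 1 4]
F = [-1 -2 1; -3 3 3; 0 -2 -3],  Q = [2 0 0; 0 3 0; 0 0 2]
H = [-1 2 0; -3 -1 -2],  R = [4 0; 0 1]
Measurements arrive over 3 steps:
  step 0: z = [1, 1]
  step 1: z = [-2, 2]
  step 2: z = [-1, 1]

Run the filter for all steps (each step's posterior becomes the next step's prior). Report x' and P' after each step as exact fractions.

step 0: x' = [83229/150401, 128193/150401, -257314/150401], P' = [720224/150401 363198/150401 -1246508/150401; 363198/150401 332259/150401 -703296/150401; -1246508/150401 -703296/150401 2231932/150401]
step 1: x' = [-3147010380/2372041699, -3863531458/2372041699, 12742209074/7116125097], P' = [4471990604/2372041699 2400972468/2372041699 -7492575756/2372041699; 2400972468/2372041699 3603530238/2372041699 -5185227422/2372041699; -7492575756/2372041699 -5185227422/2372041699 41065587286/7116125097]
step 2: x' = [-16246180187122/21889674107333, -42224404615025/43779348214666, 75311795000522/65669022321999], P' = [39723570349892/21889674107333 20957893429758/21889674107333 -66286596411334/21889674107333; 20957893429758/21889674107333 32306267367930/21889674107333 -45624268510621/21889674107333; -66286596411334/21889674107333 -45624268510621/21889674107333 363102282653696/65669022321999]

step 0: x̄ = F·x = [6, 9, -1]
step 0: P̄ = F·P·Fᵀ + Q = [18 3 4; 3 120 -69; 4 -69 62]
step 0: y = z − H·x̄ = [-11, 26]
step 0: S = H·P̄·Hᵀ + R = [490 83; 83 321]
step 0: K = P̄·Hᵀ·S⁻¹ = [1543/150401 -30854/150401; 75330/150401 -15261/150401; -40021/150401 -21044/150401]
step 0: x' = x̄ + K·y = [83229/150401, 128193/150401, -257314/150401]
step 0: P' = (I − K·H)·P̄ = [720224/150401 363198/150401 -1246508/150401; 363198/150401 332259/150401 -703296/150401; -1246508/150401 -703296/150401 2231932/150401]
step 1: x̄ = F·x = [-596929/150401, -637050/150401, 515556/150401]
step 1: P̄ = F·P·Fᵀ + Q = [11340986/150401 17541444/150401 -11193072/150401; 17541444/150401 33251190/150401 -20570886/150401; -11193072/150401 -20570886/150401 13277674/150401]
step 1: y = z − H·x̄ = [376369/150401, -1095923/150401]
step 1: S = H·P̄·Hᵀ + R = [74781574/150401 -60289242/150401; -60289242/150401 77229417/150401]
step 1: K = P̄·Hᵀ·S⁻¹ = [82488583/2372041699 -831792768/2372041699; 1201522002/2372041699 -435992798/2372041699; -719469772/2372041699 857689498/7116125097]
step 1: x' = x̄ + K·y = [-3147010380/2372041699, -3863531458/2372041699, 12742209074/7116125097]
step 1: P' = (I − K·H)·P̄ = [4471990604/2372041699 2400972468/2372041699 -7492575756/2372041699; 2400972468/2372041699 3603530238/2372041699 -5185227422/2372041699; -7492575756/2372041699 -5185227422/2372041699 41065587286/7116125097]
step 2: x̄ = F·x = [45364428962/7116125097, 10592645840/2372041699, -5015146158/2372041699]
step 2: P̄ = F·P·Fᵀ + Q = [247946025364/7116125097 100574431876/2372041699 -65068158354/2372041699; 100574431876/2372041699 201307340121/2372041699 -120066878952/2372041699; -65068158354/2372041699 -120066878952/2372041699 80132237144/2372041699]
step 2: y = z − H·x̄ = [-25307571175/7116125097, 48298824185/2372041699]
step 2: S = H·P̄·Hᵀ + R = [1485205424692/7116125097 -307409615158/2372041699; -307409615158/2372041699 610407581688/2372041699]
step 2: K = P̄·Hᵀ·S⁻¹ = [548054127406/21889674107333 -7555411656766/21889674107333; 21827320653051/43779348214666 -3931410635962/21889674107333; -6240485152477/21889674107333 7247607926477/65669022321999]
step 2: x' = x̄ + K·y = [-16246180187122/21889674107333, -42224404615025/43779348214666, 75311795000522/65669022321999]
step 2: P' = (I − K·H)·P̄ = [39723570349892/21889674107333 20957893429758/21889674107333 -66286596411334/21889674107333; 20957893429758/21889674107333 32306267367930/21889674107333 -45624268510621/21889674107333; -66286596411334/21889674107333 -45624268510621/21889674107333 363102282653696/65669022321999]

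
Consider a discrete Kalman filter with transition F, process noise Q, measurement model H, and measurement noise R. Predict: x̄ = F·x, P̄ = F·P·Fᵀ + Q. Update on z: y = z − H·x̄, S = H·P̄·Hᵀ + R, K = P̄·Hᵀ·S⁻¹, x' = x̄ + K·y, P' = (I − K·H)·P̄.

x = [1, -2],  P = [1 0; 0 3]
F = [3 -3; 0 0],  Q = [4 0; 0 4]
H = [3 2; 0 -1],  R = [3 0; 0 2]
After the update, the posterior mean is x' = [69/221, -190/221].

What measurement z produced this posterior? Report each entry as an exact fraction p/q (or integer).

x̄ = F·x = [9, 0]
P̄ = F·P·Fᵀ + Q = [40 0; 0 4]
S = H·P̄·Hᵀ + R = [379 -8; -8 6]
K = P̄·Hᵀ·S⁻¹ = [72/221 96/221; 8/1105 -726/1105]
x' − x̄ = [-1920/221, -190/221] = K·y
y = (KᵀK)⁻¹·Kᵀ·(x' − x̄) = [-28, 1]
z = y + H·x̄ = [-28, 1] + [27, 0] = [-1, 1]

z = [-1, 1]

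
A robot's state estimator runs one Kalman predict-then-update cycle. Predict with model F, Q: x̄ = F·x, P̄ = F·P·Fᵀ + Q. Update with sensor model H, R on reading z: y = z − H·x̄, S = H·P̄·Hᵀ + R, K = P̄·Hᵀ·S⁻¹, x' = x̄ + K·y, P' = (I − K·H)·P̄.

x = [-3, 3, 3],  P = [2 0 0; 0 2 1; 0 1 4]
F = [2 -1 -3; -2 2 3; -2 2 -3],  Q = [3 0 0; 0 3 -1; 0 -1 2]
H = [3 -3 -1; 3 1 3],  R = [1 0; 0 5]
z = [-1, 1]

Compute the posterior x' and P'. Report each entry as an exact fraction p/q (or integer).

x' = [-25574/102401, -117623/921609, 221525/307203]
P' = [110465/102401 156269/102401 -151263/102401; 156269/102401 2183477/921609 -724115/307203; -151263/102401 -724115/307203 278138/102401]

x̄ = F·x = [-18, 21, 3]
P̄ = F·P·Fᵀ + Q = [55 -57 21; -57 67 -21; 21 -21 42]
y = z − H·x̄ = [119, 25]
S = H·P̄·Hᵀ + R = [1915 846; 846 855]
K = P̄·Hᵀ·S⁻¹ = [13851/102401 6775/102401; -17647/102401 -22859/921609; -7812/102401 83552/307203]
x' = x̄ + K·y = [-25574/102401, -117623/921609, 221525/307203]
P' = (I − K·H)·P̄ = [110465/102401 156269/102401 -151263/102401; 156269/102401 2183477/921609 -724115/307203; -151263/102401 -724115/307203 278138/102401]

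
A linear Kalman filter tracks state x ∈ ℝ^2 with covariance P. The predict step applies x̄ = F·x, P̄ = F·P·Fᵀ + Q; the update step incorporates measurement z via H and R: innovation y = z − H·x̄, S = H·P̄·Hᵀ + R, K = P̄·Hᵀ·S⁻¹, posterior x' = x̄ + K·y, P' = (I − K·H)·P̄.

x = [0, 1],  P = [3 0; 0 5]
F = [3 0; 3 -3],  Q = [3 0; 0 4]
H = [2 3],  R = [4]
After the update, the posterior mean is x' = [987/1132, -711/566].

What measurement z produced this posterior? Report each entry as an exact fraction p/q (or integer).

z = [-2]

x̄ = F·x = [0, -3]
P̄ = F·P·Fᵀ + Q = [30 27; 27 76]
S = H·P̄·Hᵀ + R = [1132]
K = P̄·Hᵀ·S⁻¹ = [141/1132; 141/566]
x' − x̄ = [987/1132, 987/566] = K·y
y = (KᵀK)⁻¹·Kᵀ·(x' − x̄) = [7]
z = y + H·x̄ = [7] + [-9] = [-2]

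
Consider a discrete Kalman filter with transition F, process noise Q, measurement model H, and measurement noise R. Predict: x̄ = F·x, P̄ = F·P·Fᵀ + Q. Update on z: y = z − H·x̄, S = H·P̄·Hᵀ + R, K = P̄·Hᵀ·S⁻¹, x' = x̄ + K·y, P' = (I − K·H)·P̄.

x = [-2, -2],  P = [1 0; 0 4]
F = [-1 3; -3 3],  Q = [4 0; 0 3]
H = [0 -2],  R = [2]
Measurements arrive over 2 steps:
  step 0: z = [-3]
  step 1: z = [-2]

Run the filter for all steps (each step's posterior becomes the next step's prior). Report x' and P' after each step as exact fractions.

step 0: x' = [-271/97, 144/97], P' = [935/97 39/97; 39/97 48/97]
step 1: x' = [809/239, 18117/16969], P' = [1521/239 39/239; 39/239 8436/16969]

step 0: x̄ = F·x = [-4, 0]
step 0: P̄ = F·P·Fᵀ + Q = [41 39; 39 48]
step 0: y = z − H·x̄ = [-3]
step 0: S = H·P̄·Hᵀ + R = [194]
step 0: K = P̄·Hᵀ·S⁻¹ = [-39/97; -48/97]
step 0: x' = x̄ + K·y = [-271/97, 144/97]
step 0: P' = (I − K·H)·P̄ = [935/97 39/97; 39/97 48/97]
step 1: x̄ = F·x = [703/97, 1245/97]
step 1: P̄ = F·P·Fᵀ + Q = [1521/97 2769/97; 2769/97 8436/97]
step 1: y = z − H·x̄ = [2296/97]
step 1: S = H·P̄·Hᵀ + R = [33938/97]
step 1: K = P̄·Hᵀ·S⁻¹ = [-39/239; -8436/16969]
step 1: x' = x̄ + K·y = [809/239, 18117/16969]
step 1: P' = (I − K·H)·P̄ = [1521/239 39/239; 39/239 8436/16969]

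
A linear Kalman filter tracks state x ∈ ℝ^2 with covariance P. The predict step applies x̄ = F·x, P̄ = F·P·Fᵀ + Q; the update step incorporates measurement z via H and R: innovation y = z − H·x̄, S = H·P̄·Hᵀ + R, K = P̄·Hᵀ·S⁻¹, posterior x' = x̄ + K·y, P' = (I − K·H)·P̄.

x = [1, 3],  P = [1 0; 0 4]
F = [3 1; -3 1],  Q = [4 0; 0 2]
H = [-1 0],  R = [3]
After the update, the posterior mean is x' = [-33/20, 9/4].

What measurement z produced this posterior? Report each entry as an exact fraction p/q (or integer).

x̄ = F·x = [6, 0]
P̄ = F·P·Fᵀ + Q = [17 -5; -5 15]
S = H·P̄·Hᵀ + R = [20]
K = P̄·Hᵀ·S⁻¹ = [-17/20; 1/4]
x' − x̄ = [-153/20, 9/4] = K·y
y = (KᵀK)⁻¹·Kᵀ·(x' − x̄) = [9]
z = y + H·x̄ = [9] + [-6] = [3]

z = [3]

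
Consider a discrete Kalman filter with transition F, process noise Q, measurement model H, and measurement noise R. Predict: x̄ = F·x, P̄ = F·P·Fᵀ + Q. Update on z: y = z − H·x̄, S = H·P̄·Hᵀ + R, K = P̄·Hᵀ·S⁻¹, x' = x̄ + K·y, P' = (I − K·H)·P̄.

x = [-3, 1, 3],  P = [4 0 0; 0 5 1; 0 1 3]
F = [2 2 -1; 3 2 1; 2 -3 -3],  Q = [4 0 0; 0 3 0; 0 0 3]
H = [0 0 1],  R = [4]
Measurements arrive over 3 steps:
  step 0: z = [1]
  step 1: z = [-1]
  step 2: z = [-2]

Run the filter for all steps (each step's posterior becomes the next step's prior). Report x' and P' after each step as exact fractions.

step 0: x̄ = F·x = [-7, -4, -18]
step 0: P̄ = F·P·Fᵀ + Q = [39 41 -8; 41 66 -24; -8 -24 109]
step 0: y = z − H·x̄ = [19]
step 0: S = H·P̄·Hᵀ + R = [113]
step 0: K = P̄·Hᵀ·S⁻¹ = [-8/113; -24/113; 109/113]
step 0: x' = x̄ + K·y = [-943/113, -908/113, 37/113]
step 0: P' = (I − K·H)·P̄ = [4343/113 4441/113 -32/113; 4441/113 6882/113 -96/113; -32/113 -96/113 436/113]
step 1: x̄ = F·x = [-3739/113, -4608/113, 727/113]
step 1: P̄ = F·P·Fᵀ + Q = [81828/113 97592/113 -30950/113; 97592/113 120106/113 -37659/113; -30950/113 -37659/113 28937/113]
step 1: y = z − H·x̄ = [-840/113]
step 1: S = H·P̄·Hᵀ + R = [29389/113]
step 1: K = P̄·Hᵀ·S⁻¹ = [-30950/29389; -37659/29389; 28937/29389]
step 1: x' = x̄ + K·y = [-742367/29389, -918504/29389, -26029/29389]
step 1: P' = (I − K·H)·P̄ = [12804784/29389 15067126/29389 -123800/29389; 15067126/29389 18686681/29389 -150636/29389; -123800/29389 -150636/29389 115748/29389]
step 2: x̄ = F·x = [-3295713/29389, -4090138/29389, 1348865/29389]
step 2: P̄ = F·P·Fᵀ + Q = [247833916/29389 302254740/29389 -89245650/29389; 302254740/29389 369653863/29389 -108751932/29389; -89245650/29389 -108751932/29389 38497804/29389]
step 2: y = z − H·x̄ = [-1407643/29389]
step 2: S = H·P̄·Hᵀ + R = [38615360/29389]
step 2: K = P̄·Hᵀ·S⁻¹ = [-8924565/3861536; -27187983/9653840; 9624451/9653840]
step 2: x' = x̄ + K·y = [-5577357/3861536, -41327159/9653840, -17900037/9653840]
step 2: P' = (I − K·H)·P̄ = [2731310767/1930768 1672427385/965384 -8924565/965384; 1672427385/965384 5204613719/2413460 -27187983/2413460; -8924565/965384 -27187983/2413460 9624451/2413460]

step 0: x' = [-943/113, -908/113, 37/113], P' = [4343/113 4441/113 -32/113; 4441/113 6882/113 -96/113; -32/113 -96/113 436/113]
step 1: x' = [-742367/29389, -918504/29389, -26029/29389], P' = [12804784/29389 15067126/29389 -123800/29389; 15067126/29389 18686681/29389 -150636/29389; -123800/29389 -150636/29389 115748/29389]
step 2: x' = [-5577357/3861536, -41327159/9653840, -17900037/9653840], P' = [2731310767/1930768 1672427385/965384 -8924565/965384; 1672427385/965384 5204613719/2413460 -27187983/2413460; -8924565/965384 -27187983/2413460 9624451/2413460]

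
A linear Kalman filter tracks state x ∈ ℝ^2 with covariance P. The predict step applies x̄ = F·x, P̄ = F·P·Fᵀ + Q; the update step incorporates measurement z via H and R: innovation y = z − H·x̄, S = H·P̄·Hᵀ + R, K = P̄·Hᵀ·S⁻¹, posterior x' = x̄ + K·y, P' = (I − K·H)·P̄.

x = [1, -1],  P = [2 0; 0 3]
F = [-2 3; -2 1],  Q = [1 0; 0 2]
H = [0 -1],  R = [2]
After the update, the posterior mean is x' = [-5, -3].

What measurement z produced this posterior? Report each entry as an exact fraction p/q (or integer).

x̄ = F·x = [-5, -3]
P̄ = F·P·Fᵀ + Q = [36 17; 17 13]
S = H·P̄·Hᵀ + R = [15]
K = P̄·Hᵀ·S⁻¹ = [-17/15; -13/15]
x' − x̄ = [0, 0] = K·y
y = (KᵀK)⁻¹·Kᵀ·(x' − x̄) = [0]
z = y + H·x̄ = [0] + [3] = [3]

z = [3]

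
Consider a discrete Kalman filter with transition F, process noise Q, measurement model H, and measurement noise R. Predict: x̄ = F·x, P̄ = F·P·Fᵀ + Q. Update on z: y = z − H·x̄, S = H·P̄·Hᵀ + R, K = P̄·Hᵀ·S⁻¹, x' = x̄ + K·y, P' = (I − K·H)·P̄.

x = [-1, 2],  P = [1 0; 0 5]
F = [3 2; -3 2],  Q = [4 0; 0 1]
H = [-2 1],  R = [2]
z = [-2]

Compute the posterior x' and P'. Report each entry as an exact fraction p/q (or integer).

x̄ = F·x = [1, 7]
P̄ = F·P·Fᵀ + Q = [33 11; 11 30]
y = z − H·x̄ = [-7]
S = H·P̄·Hᵀ + R = [120]
K = P̄·Hᵀ·S⁻¹ = [-11/24; 1/15]
x' = x̄ + K·y = [101/24, 98/15]
P' = (I − K·H)·P̄ = [187/24 44/3; 44/3 442/15]

x' = [101/24, 98/15]
P' = [187/24 44/3; 44/3 442/15]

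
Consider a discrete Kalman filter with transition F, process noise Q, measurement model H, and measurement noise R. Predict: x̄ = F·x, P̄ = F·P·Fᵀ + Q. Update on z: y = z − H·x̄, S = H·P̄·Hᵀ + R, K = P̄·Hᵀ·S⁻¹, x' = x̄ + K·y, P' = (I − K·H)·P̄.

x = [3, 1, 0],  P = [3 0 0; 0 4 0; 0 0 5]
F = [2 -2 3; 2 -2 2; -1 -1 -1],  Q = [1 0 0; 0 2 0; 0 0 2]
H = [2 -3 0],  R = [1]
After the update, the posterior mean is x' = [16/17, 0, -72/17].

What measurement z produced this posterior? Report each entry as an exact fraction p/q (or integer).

z = [2]

x̄ = F·x = [4, 4, -4]
P̄ = F·P·Fᵀ + Q = [74 58 -13; 58 50 -8; -13 -8 14]
S = H·P̄·Hᵀ + R = [51]
K = P̄·Hᵀ·S⁻¹ = [-26/51; -2/3; -2/51]
x' − x̄ = [-52/17, -4, -4/17] = K·y
y = (KᵀK)⁻¹·Kᵀ·(x' − x̄) = [6]
z = y + H·x̄ = [6] + [-4] = [2]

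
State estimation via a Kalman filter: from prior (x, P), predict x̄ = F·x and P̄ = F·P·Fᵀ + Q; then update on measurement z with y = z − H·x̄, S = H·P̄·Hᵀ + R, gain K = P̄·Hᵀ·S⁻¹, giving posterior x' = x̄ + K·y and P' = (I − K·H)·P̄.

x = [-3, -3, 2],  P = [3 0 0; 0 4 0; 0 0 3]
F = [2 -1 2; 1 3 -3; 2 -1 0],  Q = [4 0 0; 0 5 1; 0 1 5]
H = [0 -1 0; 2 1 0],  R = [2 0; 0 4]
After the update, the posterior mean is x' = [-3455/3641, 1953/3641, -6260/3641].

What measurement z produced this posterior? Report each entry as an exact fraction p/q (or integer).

x̄ = F·x = [1, -18, -3]
P̄ = F·P·Fᵀ + Q = [32 -24 16; -24 71 -5; 16 -5 21]
S = H·P̄·Hᵀ + R = [73 -23; -23 107]
K = P̄·Hᵀ·S⁻¹ = [1744/3641 1736/3641; -3534/3641 23/3641; 578/3641 1043/3641]
x' − x̄ = [-7096/3641, 67491/3641, 4663/3641] = K·y
y = (KᵀK)⁻¹·Kᵀ·(x' − x̄) = [-19, 15]
z = y + H·x̄ = [-19, 15] + [18, -16] = [-1, -1]

z = [-1, -1]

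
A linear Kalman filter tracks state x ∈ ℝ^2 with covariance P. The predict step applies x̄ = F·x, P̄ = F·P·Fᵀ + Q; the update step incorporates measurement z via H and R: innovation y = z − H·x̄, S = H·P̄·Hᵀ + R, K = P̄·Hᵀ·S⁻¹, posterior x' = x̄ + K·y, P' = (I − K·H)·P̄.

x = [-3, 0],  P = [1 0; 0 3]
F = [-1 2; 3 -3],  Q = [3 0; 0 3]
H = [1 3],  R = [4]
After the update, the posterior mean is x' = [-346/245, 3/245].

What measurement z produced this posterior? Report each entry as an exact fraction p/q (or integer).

x̄ = F·x = [3, -9]
P̄ = F·P·Fᵀ + Q = [16 -21; -21 39]
S = H·P̄·Hᵀ + R = [245]
K = P̄·Hᵀ·S⁻¹ = [-47/245; 96/245]
x' − x̄ = [-1081/245, 2208/245] = K·y
y = (KᵀK)⁻¹·Kᵀ·(x' − x̄) = [23]
z = y + H·x̄ = [23] + [-24] = [-1]

z = [-1]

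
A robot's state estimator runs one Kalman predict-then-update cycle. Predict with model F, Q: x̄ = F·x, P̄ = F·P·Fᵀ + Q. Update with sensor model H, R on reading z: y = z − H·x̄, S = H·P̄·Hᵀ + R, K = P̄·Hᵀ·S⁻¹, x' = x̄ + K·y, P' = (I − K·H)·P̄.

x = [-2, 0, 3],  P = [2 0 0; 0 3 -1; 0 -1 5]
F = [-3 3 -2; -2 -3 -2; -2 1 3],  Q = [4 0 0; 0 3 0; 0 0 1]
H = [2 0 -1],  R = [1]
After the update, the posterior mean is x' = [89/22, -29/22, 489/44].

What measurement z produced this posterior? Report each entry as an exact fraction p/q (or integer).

x̄ = F·x = [0, -2, 13]
P̄ = F·P·Fᵀ + Q = [81 5 -16; 5 46 -20; -16 -20 51]
S = H·P̄·Hᵀ + R = [440]
K = P̄·Hᵀ·S⁻¹ = [89/220; 3/44; -83/440]
x' − x̄ = [89/22, 15/22, -83/44] = K·y
y = (KᵀK)⁻¹·Kᵀ·(x' − x̄) = [10]
z = y + H·x̄ = [10] + [-13] = [-3]

z = [-3]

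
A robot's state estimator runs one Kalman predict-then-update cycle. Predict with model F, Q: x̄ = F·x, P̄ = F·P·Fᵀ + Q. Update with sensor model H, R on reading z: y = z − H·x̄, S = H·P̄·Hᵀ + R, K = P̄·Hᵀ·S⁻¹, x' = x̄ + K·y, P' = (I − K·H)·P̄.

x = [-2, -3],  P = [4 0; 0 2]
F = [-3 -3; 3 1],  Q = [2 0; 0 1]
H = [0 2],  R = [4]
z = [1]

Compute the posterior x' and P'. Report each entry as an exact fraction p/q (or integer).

x' = [201/40, 21/80]
P' = [119/10 -21/20; -21/20 39/40]

x̄ = F·x = [15, -9]
P̄ = F·P·Fᵀ + Q = [56 -42; -42 39]
y = z − H·x̄ = [19]
S = H·P̄·Hᵀ + R = [160]
K = P̄·Hᵀ·S⁻¹ = [-21/40; 39/80]
x' = x̄ + K·y = [201/40, 21/80]
P' = (I − K·H)·P̄ = [119/10 -21/20; -21/20 39/40]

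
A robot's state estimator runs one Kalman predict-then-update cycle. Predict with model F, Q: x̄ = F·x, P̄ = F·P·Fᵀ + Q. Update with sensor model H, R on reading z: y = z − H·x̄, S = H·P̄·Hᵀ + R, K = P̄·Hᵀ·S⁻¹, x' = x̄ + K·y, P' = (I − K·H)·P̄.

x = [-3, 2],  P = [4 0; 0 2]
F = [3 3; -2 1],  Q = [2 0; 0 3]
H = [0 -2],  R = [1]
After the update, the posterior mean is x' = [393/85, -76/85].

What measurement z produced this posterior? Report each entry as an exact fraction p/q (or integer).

z = [2]

x̄ = F·x = [-3, 8]
P̄ = F·P·Fᵀ + Q = [56 -18; -18 21]
S = H·P̄·Hᵀ + R = [85]
K = P̄·Hᵀ·S⁻¹ = [36/85; -42/85]
x' − x̄ = [648/85, -756/85] = K·y
y = (KᵀK)⁻¹·Kᵀ·(x' − x̄) = [18]
z = y + H·x̄ = [18] + [-16] = [2]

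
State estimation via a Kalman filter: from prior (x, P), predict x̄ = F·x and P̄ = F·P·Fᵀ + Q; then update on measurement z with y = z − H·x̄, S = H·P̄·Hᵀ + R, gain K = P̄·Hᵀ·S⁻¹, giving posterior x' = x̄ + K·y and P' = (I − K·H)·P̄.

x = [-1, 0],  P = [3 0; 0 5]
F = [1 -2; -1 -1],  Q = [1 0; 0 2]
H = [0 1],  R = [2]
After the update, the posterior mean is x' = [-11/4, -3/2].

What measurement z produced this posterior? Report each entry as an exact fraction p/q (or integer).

z = [-2]

x̄ = F·x = [-1, 1]
P̄ = F·P·Fᵀ + Q = [24 7; 7 10]
S = H·P̄·Hᵀ + R = [12]
K = P̄·Hᵀ·S⁻¹ = [7/12; 5/6]
x' − x̄ = [-7/4, -5/2] = K·y
y = (KᵀK)⁻¹·Kᵀ·(x' − x̄) = [-3]
z = y + H·x̄ = [-3] + [1] = [-2]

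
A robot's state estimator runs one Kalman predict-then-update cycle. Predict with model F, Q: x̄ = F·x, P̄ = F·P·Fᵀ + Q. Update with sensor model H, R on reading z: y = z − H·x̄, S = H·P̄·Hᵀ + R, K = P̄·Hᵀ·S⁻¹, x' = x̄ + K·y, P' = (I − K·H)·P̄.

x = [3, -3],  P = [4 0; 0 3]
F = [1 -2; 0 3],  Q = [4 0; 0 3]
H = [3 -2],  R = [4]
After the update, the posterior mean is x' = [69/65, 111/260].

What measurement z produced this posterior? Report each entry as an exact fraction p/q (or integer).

x̄ = F·x = [9, -9]
P̄ = F·P·Fᵀ + Q = [20 -18; -18 30]
S = H·P̄·Hᵀ + R = [520]
K = P̄·Hᵀ·S⁻¹ = [12/65; -57/260]
x' − x̄ = [-516/65, 2451/260] = K·y
y = (KᵀK)⁻¹·Kᵀ·(x' − x̄) = [-43]
z = y + H·x̄ = [-43] + [45] = [2]

z = [2]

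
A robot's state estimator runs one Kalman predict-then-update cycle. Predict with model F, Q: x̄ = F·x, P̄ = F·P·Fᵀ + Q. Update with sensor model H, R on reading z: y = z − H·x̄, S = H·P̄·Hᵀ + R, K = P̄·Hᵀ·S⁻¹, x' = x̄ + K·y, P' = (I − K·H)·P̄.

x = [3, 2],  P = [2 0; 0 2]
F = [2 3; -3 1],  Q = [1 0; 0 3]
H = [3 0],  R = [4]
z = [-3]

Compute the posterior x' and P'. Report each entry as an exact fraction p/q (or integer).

x' = [-15/19, -79/19]
P' = [108/247 -24/247; -24/247 5357/247]

x̄ = F·x = [12, -7]
P̄ = F·P·Fᵀ + Q = [27 -6; -6 23]
y = z − H·x̄ = [-39]
S = H·P̄·Hᵀ + R = [247]
K = P̄·Hᵀ·S⁻¹ = [81/247; -18/247]
x' = x̄ + K·y = [-15/19, -79/19]
P' = (I − K·H)·P̄ = [108/247 -24/247; -24/247 5357/247]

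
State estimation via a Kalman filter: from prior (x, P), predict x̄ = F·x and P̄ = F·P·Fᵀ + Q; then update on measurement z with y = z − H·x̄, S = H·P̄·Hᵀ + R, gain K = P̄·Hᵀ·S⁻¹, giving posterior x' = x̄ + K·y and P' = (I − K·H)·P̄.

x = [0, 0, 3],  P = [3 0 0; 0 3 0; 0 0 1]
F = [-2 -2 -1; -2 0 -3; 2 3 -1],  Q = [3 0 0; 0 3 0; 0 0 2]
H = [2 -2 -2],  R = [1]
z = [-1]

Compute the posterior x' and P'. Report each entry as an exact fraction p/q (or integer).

x̄ = F·x = [-3, -9, -3]
P̄ = F·P·Fᵀ + Q = [28 15 -29; 15 24 -9; -29 -9 42]
y = z − H·x̄ = [-19]
S = H·P̄·Hᵀ + R = [417]
K = P̄·Hᵀ·S⁻¹ = [28/139; 0; -124/417]
x' = x̄ + K·y = [-949/139, -9, 1105/417]
P' = (I − K·H)·P̄ = [1540/139 15 -559/139; 15 24 -9; -559/139 -9 2138/417]

x' = [-949/139, -9, 1105/417]
P' = [1540/139 15 -559/139; 15 24 -9; -559/139 -9 2138/417]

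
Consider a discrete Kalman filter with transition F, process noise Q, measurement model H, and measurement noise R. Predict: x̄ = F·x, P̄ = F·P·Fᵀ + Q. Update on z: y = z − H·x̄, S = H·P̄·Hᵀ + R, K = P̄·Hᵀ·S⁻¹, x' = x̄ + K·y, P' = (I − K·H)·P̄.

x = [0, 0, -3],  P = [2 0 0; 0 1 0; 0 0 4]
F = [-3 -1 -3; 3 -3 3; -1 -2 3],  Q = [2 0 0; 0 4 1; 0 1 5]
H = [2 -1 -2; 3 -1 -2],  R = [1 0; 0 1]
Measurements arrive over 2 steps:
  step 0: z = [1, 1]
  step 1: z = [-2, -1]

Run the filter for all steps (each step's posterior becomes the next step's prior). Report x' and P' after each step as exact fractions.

step 0: x' = [-32/505, 546/505, -571/505], P' = [23101/14140 1917/14140 27793/14140; 1917/14140 159349/14140 -76499/14140; 27793/14140 -76499/14140 74209/14140]
step 1: x' = [1362573558/1507613207, 2654813286/1507613207, 1501256256/1507613207], P' = [2836472845/1507613207 1790582439/1507613207 2647569115/1507613207; 1790582439/1507613207 7064458607/1507613207 -1154241916/1507613207; 2647569115/1507613207 -1154241916/1507613207 4001669401/1507613207]

step 0: x̄ = F·x = [9, -9, -9]
step 0: P̄ = F·P·Fᵀ + Q = [57 -51 -28; -51 67 37; -28 37 47]
step 0: y = z − H·x̄ = [-44, -53]
step 0: S = H·P̄·Hᵀ + R = [1060 1280; 1280 1559]
step 0: K = P̄·Hᵀ·S⁻¹ = [-11301/14140 590/707; -2517/14140 -30/707; -16333/14140 573/707]
step 0: x' = x̄ + K·y = [-32/505, 546/505, -571/505]
step 0: P' = (I − K·H)·P̄ = [23101/14140 1917/14140 27793/14140; 1917/14140 159349/14140 -76499/14140; 27793/14140 -76499/14140 74209/14140]
step 1: x̄ = F·x = [1263/505, -3447/505, -2773/505]
step 1: P̄ = F·P·Fᵀ + Q = [1116201/14140 -1345509/14140 -165679/3535; -1345509/14140 4209241/14140 719326/3535; -165679/3535 719326/3535 539494/3535]
step 1: y = z − H·x̄ = [-12529/505, -13287/505]
step 1: S = H·P̄·Hᵀ + R = [39513069/14140 11100568/3535; 11100568/3535 12608989/3535]
step 1: K = P̄·Hᵀ·S⁻¹ = [-1412774979/1507613207 1423697866/1507613207; -1174809897/1507613207 615772542/1507613207; -1553958656/1507613207 1093610459/1507613207]
step 1: x' = x̄ + K·y = [1362573558/1507613207, 2654813286/1507613207, 1501256256/1507613207]
step 1: P' = (I − K·H)·P̄ = [2836472845/1507613207 1790582439/1507613207 2647569115/1507613207; 1790582439/1507613207 7064458607/1507613207 -1154241916/1507613207; 2647569115/1507613207 -1154241916/1507613207 4001669401/1507613207]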